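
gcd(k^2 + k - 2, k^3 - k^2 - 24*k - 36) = k + 2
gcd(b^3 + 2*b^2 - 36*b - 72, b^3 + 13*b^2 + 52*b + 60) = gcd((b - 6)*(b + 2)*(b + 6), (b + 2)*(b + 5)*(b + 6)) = b^2 + 8*b + 12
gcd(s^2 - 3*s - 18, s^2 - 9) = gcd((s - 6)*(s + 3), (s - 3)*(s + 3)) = s + 3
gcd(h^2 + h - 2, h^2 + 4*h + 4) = h + 2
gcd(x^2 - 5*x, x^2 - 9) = 1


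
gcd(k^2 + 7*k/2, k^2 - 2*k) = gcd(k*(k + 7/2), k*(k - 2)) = k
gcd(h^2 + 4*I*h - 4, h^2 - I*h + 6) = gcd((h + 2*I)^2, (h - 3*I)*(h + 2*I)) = h + 2*I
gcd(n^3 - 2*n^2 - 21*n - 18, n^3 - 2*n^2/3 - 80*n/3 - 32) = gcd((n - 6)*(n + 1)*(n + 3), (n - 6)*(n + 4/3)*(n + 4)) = n - 6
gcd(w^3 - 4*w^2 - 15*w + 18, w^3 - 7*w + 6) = w^2 + 2*w - 3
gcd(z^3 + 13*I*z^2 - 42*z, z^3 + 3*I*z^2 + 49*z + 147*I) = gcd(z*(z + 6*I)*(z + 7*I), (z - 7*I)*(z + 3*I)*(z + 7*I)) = z + 7*I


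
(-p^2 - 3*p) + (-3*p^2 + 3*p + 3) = 3 - 4*p^2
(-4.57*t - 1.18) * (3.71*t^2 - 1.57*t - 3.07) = -16.9547*t^3 + 2.7971*t^2 + 15.8825*t + 3.6226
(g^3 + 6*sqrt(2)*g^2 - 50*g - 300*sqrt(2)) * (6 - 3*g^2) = -3*g^5 - 18*sqrt(2)*g^4 + 156*g^3 + 936*sqrt(2)*g^2 - 300*g - 1800*sqrt(2)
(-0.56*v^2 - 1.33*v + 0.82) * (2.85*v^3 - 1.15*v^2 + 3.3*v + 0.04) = -1.596*v^5 - 3.1465*v^4 + 2.0185*v^3 - 5.3544*v^2 + 2.6528*v + 0.0328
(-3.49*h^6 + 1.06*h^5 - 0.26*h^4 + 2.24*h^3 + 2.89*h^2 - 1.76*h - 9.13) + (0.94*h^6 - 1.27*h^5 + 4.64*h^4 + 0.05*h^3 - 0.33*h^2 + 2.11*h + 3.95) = -2.55*h^6 - 0.21*h^5 + 4.38*h^4 + 2.29*h^3 + 2.56*h^2 + 0.35*h - 5.18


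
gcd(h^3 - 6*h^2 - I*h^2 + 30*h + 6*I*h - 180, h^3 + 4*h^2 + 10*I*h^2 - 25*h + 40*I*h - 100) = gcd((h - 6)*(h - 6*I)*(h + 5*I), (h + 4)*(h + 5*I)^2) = h + 5*I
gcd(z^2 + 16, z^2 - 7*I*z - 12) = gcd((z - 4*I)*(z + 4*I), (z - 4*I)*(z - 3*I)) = z - 4*I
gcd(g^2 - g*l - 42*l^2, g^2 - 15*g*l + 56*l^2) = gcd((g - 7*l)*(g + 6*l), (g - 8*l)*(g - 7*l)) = g - 7*l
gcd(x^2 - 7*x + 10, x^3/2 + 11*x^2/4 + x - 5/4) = 1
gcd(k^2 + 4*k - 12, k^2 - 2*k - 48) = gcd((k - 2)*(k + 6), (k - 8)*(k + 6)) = k + 6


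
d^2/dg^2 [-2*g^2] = -4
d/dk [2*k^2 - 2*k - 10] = 4*k - 2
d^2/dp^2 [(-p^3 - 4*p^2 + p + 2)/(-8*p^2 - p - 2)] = 6*(-37*p^3 - 190*p^2 + 4*p + 16)/(512*p^6 + 192*p^5 + 408*p^4 + 97*p^3 + 102*p^2 + 12*p + 8)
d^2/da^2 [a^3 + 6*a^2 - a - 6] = 6*a + 12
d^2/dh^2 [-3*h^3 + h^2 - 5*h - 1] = 2 - 18*h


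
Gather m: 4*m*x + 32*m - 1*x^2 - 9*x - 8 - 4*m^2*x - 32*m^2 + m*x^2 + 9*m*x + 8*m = m^2*(-4*x - 32) + m*(x^2 + 13*x + 40) - x^2 - 9*x - 8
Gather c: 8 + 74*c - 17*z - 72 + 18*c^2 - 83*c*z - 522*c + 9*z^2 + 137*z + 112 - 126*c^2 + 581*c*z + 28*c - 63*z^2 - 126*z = -108*c^2 + c*(498*z - 420) - 54*z^2 - 6*z + 48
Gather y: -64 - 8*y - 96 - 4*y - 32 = -12*y - 192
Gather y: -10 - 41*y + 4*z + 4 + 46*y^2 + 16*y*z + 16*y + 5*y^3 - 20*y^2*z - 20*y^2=5*y^3 + y^2*(26 - 20*z) + y*(16*z - 25) + 4*z - 6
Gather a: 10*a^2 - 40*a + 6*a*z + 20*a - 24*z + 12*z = 10*a^2 + a*(6*z - 20) - 12*z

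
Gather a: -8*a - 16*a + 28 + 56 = 84 - 24*a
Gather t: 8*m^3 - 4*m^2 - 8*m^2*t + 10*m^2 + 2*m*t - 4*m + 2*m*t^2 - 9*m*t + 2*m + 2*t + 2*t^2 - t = 8*m^3 + 6*m^2 - 2*m + t^2*(2*m + 2) + t*(-8*m^2 - 7*m + 1)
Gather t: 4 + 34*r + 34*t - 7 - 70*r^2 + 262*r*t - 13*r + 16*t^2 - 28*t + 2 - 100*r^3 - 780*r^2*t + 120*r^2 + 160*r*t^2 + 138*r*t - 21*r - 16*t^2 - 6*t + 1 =-100*r^3 + 50*r^2 + 160*r*t^2 + t*(-780*r^2 + 400*r)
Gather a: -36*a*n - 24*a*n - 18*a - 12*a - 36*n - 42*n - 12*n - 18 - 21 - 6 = a*(-60*n - 30) - 90*n - 45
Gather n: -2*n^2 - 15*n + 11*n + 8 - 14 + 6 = -2*n^2 - 4*n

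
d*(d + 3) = d^2 + 3*d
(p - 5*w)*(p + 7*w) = p^2 + 2*p*w - 35*w^2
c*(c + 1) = c^2 + c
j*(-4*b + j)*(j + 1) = -4*b*j^2 - 4*b*j + j^3 + j^2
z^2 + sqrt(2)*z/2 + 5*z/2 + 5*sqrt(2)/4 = (z + 5/2)*(z + sqrt(2)/2)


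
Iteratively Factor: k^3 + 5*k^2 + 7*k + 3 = (k + 1)*(k^2 + 4*k + 3) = (k + 1)^2*(k + 3)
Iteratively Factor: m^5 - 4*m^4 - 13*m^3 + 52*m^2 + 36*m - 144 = (m + 2)*(m^4 - 6*m^3 - m^2 + 54*m - 72) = (m - 4)*(m + 2)*(m^3 - 2*m^2 - 9*m + 18) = (m - 4)*(m + 2)*(m + 3)*(m^2 - 5*m + 6) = (m - 4)*(m - 2)*(m + 2)*(m + 3)*(m - 3)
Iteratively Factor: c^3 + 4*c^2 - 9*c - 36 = (c + 3)*(c^2 + c - 12) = (c - 3)*(c + 3)*(c + 4)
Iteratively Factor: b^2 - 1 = (b - 1)*(b + 1)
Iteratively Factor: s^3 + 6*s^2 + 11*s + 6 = (s + 2)*(s^2 + 4*s + 3) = (s + 2)*(s + 3)*(s + 1)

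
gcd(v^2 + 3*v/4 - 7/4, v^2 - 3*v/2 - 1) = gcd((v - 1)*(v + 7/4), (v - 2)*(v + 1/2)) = 1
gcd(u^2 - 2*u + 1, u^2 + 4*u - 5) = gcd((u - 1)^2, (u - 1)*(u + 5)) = u - 1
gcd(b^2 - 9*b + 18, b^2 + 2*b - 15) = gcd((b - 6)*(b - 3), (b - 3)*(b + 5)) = b - 3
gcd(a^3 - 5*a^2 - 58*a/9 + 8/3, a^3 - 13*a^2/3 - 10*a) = a - 6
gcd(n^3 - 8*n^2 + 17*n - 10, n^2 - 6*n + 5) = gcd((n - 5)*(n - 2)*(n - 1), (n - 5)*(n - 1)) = n^2 - 6*n + 5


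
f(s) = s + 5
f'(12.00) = 1.00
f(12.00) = 17.00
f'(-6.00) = 1.00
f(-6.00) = -1.00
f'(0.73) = 1.00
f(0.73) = 5.73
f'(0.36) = 1.00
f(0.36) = 5.36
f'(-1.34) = 1.00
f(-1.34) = 3.66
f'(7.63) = 1.00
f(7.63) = 12.63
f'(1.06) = 1.00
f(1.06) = 6.06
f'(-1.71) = 1.00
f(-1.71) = 3.29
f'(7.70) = 1.00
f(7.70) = 12.70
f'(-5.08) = 1.00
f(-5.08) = -0.08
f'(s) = 1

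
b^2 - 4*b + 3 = (b - 3)*(b - 1)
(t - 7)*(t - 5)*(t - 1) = t^3 - 13*t^2 + 47*t - 35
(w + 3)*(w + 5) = w^2 + 8*w + 15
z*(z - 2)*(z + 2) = z^3 - 4*z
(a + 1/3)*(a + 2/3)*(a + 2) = a^3 + 3*a^2 + 20*a/9 + 4/9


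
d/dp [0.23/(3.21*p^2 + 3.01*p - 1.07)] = (-1.4766*p - 0.6923)/(3.21*p^2 + 3.01*p - 1.07)^2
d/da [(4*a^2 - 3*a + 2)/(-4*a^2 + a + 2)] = 8*(-a^2 + 4*a - 1)/(16*a^4 - 8*a^3 - 15*a^2 + 4*a + 4)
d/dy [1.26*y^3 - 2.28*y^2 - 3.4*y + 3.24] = 3.78*y^2 - 4.56*y - 3.4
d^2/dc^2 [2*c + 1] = 0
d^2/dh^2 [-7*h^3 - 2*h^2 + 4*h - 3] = -42*h - 4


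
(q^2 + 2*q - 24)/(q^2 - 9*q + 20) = (q + 6)/(q - 5)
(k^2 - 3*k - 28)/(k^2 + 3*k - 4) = (k - 7)/(k - 1)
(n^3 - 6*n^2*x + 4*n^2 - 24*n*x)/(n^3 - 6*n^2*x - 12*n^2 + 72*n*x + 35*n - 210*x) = n*(n + 4)/(n^2 - 12*n + 35)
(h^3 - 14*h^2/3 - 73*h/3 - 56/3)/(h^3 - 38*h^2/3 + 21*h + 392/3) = (h + 1)/(h - 7)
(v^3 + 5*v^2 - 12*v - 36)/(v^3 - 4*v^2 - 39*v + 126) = (v + 2)/(v - 7)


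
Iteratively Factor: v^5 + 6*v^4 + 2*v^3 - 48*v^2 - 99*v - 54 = (v + 1)*(v^4 + 5*v^3 - 3*v^2 - 45*v - 54) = (v + 1)*(v + 3)*(v^3 + 2*v^2 - 9*v - 18) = (v + 1)*(v + 3)^2*(v^2 - v - 6) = (v - 3)*(v + 1)*(v + 3)^2*(v + 2)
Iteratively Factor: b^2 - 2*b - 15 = (b - 5)*(b + 3)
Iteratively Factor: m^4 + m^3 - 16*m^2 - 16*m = (m + 4)*(m^3 - 3*m^2 - 4*m) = m*(m + 4)*(m^2 - 3*m - 4) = m*(m + 1)*(m + 4)*(m - 4)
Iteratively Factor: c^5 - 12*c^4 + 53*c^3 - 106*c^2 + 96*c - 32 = (c - 1)*(c^4 - 11*c^3 + 42*c^2 - 64*c + 32) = (c - 4)*(c - 1)*(c^3 - 7*c^2 + 14*c - 8) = (c - 4)*(c - 2)*(c - 1)*(c^2 - 5*c + 4) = (c - 4)*(c - 2)*(c - 1)^2*(c - 4)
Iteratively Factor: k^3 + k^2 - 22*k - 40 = (k + 2)*(k^2 - k - 20) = (k + 2)*(k + 4)*(k - 5)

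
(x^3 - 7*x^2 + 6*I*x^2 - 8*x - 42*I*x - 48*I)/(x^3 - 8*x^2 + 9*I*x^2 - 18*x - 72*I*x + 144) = (x + 1)/(x + 3*I)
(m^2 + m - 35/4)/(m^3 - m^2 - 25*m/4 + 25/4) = (2*m + 7)/(2*m^2 + 3*m - 5)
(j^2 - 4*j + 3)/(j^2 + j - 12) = (j - 1)/(j + 4)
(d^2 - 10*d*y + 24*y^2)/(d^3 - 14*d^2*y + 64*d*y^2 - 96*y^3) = 1/(d - 4*y)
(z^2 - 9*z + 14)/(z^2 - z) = (z^2 - 9*z + 14)/(z*(z - 1))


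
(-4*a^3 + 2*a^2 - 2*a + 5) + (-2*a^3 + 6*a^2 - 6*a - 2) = -6*a^3 + 8*a^2 - 8*a + 3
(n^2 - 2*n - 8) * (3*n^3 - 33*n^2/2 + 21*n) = 3*n^5 - 45*n^4/2 + 30*n^3 + 90*n^2 - 168*n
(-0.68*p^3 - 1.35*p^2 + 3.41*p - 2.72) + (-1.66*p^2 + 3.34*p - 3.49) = -0.68*p^3 - 3.01*p^2 + 6.75*p - 6.21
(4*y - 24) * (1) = 4*y - 24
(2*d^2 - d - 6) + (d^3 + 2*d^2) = d^3 + 4*d^2 - d - 6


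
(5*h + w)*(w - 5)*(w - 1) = 5*h*w^2 - 30*h*w + 25*h + w^3 - 6*w^2 + 5*w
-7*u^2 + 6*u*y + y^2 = (-u + y)*(7*u + y)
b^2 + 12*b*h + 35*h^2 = (b + 5*h)*(b + 7*h)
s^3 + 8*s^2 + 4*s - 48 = (s - 2)*(s + 4)*(s + 6)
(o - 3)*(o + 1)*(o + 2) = o^3 - 7*o - 6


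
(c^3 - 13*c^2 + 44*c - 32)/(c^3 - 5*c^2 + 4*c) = (c - 8)/c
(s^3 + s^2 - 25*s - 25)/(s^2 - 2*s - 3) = (s^2 - 25)/(s - 3)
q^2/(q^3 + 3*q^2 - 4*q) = q/(q^2 + 3*q - 4)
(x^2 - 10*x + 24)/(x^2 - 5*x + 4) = (x - 6)/(x - 1)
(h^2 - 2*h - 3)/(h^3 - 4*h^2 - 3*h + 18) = (h + 1)/(h^2 - h - 6)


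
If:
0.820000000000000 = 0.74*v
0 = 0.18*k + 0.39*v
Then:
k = -2.40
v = 1.11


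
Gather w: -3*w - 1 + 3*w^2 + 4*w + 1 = 3*w^2 + w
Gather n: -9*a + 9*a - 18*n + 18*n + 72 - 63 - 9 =0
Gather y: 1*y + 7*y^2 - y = 7*y^2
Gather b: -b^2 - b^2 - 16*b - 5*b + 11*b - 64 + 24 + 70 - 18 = -2*b^2 - 10*b + 12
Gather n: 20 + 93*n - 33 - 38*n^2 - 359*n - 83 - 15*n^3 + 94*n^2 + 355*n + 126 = -15*n^3 + 56*n^2 + 89*n + 30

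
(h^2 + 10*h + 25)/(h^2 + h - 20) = (h + 5)/(h - 4)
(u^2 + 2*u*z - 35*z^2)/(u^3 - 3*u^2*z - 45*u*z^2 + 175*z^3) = 1/(u - 5*z)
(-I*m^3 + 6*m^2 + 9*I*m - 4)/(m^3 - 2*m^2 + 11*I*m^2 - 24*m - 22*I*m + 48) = (-I*m^3 + 6*m^2 + 9*I*m - 4)/(m^3 + m^2*(-2 + 11*I) + m*(-24 - 22*I) + 48)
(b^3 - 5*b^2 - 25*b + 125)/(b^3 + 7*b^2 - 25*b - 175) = (b - 5)/(b + 7)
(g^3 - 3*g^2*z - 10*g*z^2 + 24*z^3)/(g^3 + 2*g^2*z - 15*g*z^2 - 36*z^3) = (g - 2*z)/(g + 3*z)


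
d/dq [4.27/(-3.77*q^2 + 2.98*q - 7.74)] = (32.1958*q - 12.7246)/(3.77*q^2 - 2.98*q + 7.74)^2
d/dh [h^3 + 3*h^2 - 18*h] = 3*h^2 + 6*h - 18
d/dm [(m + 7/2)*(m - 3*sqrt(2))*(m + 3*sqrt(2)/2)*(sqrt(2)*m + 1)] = 4*sqrt(2)*m^3 - 6*m^2 + 21*sqrt(2)*m^2/2 - 21*sqrt(2)*m - 14*m - 147*sqrt(2)/4 - 9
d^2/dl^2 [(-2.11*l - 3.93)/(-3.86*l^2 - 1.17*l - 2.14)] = ((2.11*l + 3.93)*(7.72*l + 1.17)*(15.44*l + 2.34) - (48.8676*l + 35.277)*(3.86*l^2 + 1.17*l + 2.14))/(3.86*l^2 + 1.17*l + 2.14)^3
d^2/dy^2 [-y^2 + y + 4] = -2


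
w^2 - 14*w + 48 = (w - 8)*(w - 6)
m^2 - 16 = (m - 4)*(m + 4)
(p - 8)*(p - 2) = p^2 - 10*p + 16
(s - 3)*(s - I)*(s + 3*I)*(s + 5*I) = s^4 - 3*s^3 + 7*I*s^3 - 7*s^2 - 21*I*s^2 + 21*s + 15*I*s - 45*I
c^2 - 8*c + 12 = (c - 6)*(c - 2)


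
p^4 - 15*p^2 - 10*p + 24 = (p - 4)*(p - 1)*(p + 2)*(p + 3)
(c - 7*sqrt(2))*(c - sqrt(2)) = c^2 - 8*sqrt(2)*c + 14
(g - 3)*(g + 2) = g^2 - g - 6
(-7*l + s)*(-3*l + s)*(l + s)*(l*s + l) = 21*l^4*s + 21*l^4 + 11*l^3*s^2 + 11*l^3*s - 9*l^2*s^3 - 9*l^2*s^2 + l*s^4 + l*s^3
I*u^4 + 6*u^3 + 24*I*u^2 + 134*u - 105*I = (u - 7*I)*(u - 3*I)*(u + 5*I)*(I*u + 1)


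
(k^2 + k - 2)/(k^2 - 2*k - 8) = (k - 1)/(k - 4)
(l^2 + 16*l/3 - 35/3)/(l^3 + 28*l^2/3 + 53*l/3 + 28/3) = (3*l - 5)/(3*l^2 + 7*l + 4)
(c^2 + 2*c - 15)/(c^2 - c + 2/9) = 9*(c^2 + 2*c - 15)/(9*c^2 - 9*c + 2)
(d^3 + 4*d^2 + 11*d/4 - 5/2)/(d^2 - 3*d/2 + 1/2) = (d^2 + 9*d/2 + 5)/(d - 1)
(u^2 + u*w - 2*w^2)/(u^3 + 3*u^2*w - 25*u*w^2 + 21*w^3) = (u + 2*w)/(u^2 + 4*u*w - 21*w^2)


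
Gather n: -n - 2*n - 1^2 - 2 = -3*n - 3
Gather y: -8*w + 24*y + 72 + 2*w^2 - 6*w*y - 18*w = 2*w^2 - 26*w + y*(24 - 6*w) + 72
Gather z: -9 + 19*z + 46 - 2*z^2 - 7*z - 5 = -2*z^2 + 12*z + 32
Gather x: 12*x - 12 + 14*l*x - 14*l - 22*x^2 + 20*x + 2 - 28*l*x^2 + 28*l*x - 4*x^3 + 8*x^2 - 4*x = -14*l - 4*x^3 + x^2*(-28*l - 14) + x*(42*l + 28) - 10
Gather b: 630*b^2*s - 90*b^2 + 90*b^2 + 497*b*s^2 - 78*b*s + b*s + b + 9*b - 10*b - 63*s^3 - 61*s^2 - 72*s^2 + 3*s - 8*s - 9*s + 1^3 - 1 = 630*b^2*s + b*(497*s^2 - 77*s) - 63*s^3 - 133*s^2 - 14*s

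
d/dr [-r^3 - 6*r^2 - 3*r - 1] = -3*r^2 - 12*r - 3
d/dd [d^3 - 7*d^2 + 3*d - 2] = 3*d^2 - 14*d + 3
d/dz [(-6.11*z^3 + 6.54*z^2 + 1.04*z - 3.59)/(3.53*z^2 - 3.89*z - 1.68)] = (-21.5683*z^4 + 47.5358*z^3 + 1.6826*z^2 + 3.371*z - 15.7123)/(12.4609*z^4 - 27.4634*z^3 + 3.2713*z^2 + 13.0704*z + 2.8224)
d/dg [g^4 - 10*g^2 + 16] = 4*g*(g^2 - 5)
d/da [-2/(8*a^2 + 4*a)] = (4*a + 1)/(2*a^2*(2*a + 1)^2)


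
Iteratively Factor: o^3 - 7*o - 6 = (o - 3)*(o^2 + 3*o + 2) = (o - 3)*(o + 1)*(o + 2)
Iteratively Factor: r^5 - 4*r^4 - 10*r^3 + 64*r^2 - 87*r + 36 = (r - 1)*(r^4 - 3*r^3 - 13*r^2 + 51*r - 36) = (r - 3)*(r - 1)*(r^3 - 13*r + 12) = (r - 3)*(r - 1)^2*(r^2 + r - 12) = (r - 3)^2*(r - 1)^2*(r + 4)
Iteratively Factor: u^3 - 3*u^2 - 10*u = (u - 5)*(u^2 + 2*u) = (u - 5)*(u + 2)*(u)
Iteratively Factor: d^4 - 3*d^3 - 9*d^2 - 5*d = (d + 1)*(d^3 - 4*d^2 - 5*d) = (d + 1)^2*(d^2 - 5*d) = d*(d + 1)^2*(d - 5)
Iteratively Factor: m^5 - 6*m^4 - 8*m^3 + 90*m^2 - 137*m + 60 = (m - 5)*(m^4 - m^3 - 13*m^2 + 25*m - 12) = (m - 5)*(m + 4)*(m^3 - 5*m^2 + 7*m - 3) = (m - 5)*(m - 1)*(m + 4)*(m^2 - 4*m + 3) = (m - 5)*(m - 1)^2*(m + 4)*(m - 3)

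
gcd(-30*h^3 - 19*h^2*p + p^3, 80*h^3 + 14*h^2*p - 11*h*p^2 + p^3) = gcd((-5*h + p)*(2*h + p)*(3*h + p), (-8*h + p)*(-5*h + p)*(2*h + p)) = -10*h^2 - 3*h*p + p^2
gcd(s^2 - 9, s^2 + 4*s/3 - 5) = s + 3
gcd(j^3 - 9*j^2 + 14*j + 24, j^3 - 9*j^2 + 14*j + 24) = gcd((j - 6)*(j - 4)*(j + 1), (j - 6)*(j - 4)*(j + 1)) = j^3 - 9*j^2 + 14*j + 24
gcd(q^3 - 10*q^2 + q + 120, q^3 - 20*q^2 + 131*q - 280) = q^2 - 13*q + 40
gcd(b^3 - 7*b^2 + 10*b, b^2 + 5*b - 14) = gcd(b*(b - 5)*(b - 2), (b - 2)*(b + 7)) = b - 2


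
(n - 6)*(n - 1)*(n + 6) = n^3 - n^2 - 36*n + 36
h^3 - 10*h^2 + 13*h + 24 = (h - 8)*(h - 3)*(h + 1)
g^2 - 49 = (g - 7)*(g + 7)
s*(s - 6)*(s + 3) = s^3 - 3*s^2 - 18*s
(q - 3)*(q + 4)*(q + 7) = q^3 + 8*q^2 - 5*q - 84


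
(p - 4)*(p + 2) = p^2 - 2*p - 8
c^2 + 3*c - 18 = (c - 3)*(c + 6)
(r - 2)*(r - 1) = r^2 - 3*r + 2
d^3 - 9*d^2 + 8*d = d*(d - 8)*(d - 1)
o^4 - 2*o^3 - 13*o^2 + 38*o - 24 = (o - 3)*(o - 2)*(o - 1)*(o + 4)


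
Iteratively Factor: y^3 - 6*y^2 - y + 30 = (y - 3)*(y^2 - 3*y - 10) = (y - 3)*(y + 2)*(y - 5)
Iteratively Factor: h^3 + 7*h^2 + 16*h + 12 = (h + 2)*(h^2 + 5*h + 6) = (h + 2)*(h + 3)*(h + 2)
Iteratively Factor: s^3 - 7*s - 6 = (s + 1)*(s^2 - s - 6) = (s + 1)*(s + 2)*(s - 3)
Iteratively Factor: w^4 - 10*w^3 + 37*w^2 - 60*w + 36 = (w - 3)*(w^3 - 7*w^2 + 16*w - 12) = (w - 3)*(w - 2)*(w^2 - 5*w + 6) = (w - 3)*(w - 2)^2*(w - 3)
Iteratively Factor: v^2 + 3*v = (v)*(v + 3)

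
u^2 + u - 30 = (u - 5)*(u + 6)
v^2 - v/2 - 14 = (v - 4)*(v + 7/2)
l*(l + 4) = l^2 + 4*l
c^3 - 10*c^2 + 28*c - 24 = (c - 6)*(c - 2)^2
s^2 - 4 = (s - 2)*(s + 2)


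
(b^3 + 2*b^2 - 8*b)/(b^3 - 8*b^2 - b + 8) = b*(b^2 + 2*b - 8)/(b^3 - 8*b^2 - b + 8)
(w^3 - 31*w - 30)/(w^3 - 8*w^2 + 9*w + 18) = (w + 5)/(w - 3)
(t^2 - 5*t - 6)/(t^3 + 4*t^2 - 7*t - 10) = (t - 6)/(t^2 + 3*t - 10)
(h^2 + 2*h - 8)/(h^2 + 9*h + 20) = (h - 2)/(h + 5)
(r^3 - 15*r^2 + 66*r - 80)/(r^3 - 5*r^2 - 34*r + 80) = (r - 5)/(r + 5)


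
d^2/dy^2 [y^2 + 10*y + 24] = 2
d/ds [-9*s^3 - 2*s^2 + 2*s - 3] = -27*s^2 - 4*s + 2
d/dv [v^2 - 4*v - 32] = 2*v - 4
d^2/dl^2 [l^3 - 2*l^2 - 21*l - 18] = 6*l - 4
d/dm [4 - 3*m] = -3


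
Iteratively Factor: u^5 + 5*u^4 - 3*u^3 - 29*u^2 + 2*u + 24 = (u - 1)*(u^4 + 6*u^3 + 3*u^2 - 26*u - 24) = (u - 1)*(u + 4)*(u^3 + 2*u^2 - 5*u - 6) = (u - 2)*(u - 1)*(u + 4)*(u^2 + 4*u + 3) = (u - 2)*(u - 1)*(u + 1)*(u + 4)*(u + 3)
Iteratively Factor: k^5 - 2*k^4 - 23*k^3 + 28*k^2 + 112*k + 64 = (k + 1)*(k^4 - 3*k^3 - 20*k^2 + 48*k + 64) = (k + 1)*(k + 4)*(k^3 - 7*k^2 + 8*k + 16) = (k + 1)^2*(k + 4)*(k^2 - 8*k + 16) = (k - 4)*(k + 1)^2*(k + 4)*(k - 4)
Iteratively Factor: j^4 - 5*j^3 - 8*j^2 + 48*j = (j - 4)*(j^3 - j^2 - 12*j) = (j - 4)*(j + 3)*(j^2 - 4*j) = j*(j - 4)*(j + 3)*(j - 4)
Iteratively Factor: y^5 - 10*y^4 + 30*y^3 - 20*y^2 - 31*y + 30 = (y - 3)*(y^4 - 7*y^3 + 9*y^2 + 7*y - 10) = (y - 5)*(y - 3)*(y^3 - 2*y^2 - y + 2) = (y - 5)*(y - 3)*(y + 1)*(y^2 - 3*y + 2) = (y - 5)*(y - 3)*(y - 1)*(y + 1)*(y - 2)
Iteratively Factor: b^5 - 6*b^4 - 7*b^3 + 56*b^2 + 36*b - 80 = (b - 1)*(b^4 - 5*b^3 - 12*b^2 + 44*b + 80) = (b - 1)*(b + 2)*(b^3 - 7*b^2 + 2*b + 40) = (b - 1)*(b + 2)^2*(b^2 - 9*b + 20) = (b - 5)*(b - 1)*(b + 2)^2*(b - 4)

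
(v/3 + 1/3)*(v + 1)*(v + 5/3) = v^3/3 + 11*v^2/9 + 13*v/9 + 5/9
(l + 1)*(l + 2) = l^2 + 3*l + 2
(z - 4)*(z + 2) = z^2 - 2*z - 8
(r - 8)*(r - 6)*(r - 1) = r^3 - 15*r^2 + 62*r - 48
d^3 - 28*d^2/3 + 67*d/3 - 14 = (d - 6)*(d - 7/3)*(d - 1)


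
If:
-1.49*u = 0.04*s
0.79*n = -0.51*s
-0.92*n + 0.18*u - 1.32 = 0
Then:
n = -1.45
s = 2.24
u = -0.06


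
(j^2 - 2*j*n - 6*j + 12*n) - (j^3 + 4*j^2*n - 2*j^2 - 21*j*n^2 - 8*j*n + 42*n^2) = -j^3 - 4*j^2*n + 3*j^2 + 21*j*n^2 + 6*j*n - 6*j - 42*n^2 + 12*n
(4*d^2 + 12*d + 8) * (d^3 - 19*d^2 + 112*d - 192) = 4*d^5 - 64*d^4 + 228*d^3 + 424*d^2 - 1408*d - 1536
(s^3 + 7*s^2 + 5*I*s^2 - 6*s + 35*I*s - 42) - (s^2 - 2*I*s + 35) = s^3 + 6*s^2 + 5*I*s^2 - 6*s + 37*I*s - 77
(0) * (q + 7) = 0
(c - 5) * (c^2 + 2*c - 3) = c^3 - 3*c^2 - 13*c + 15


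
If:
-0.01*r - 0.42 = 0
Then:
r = -42.00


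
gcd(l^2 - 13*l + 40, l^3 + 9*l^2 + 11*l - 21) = 1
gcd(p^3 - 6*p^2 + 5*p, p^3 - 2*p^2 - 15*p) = p^2 - 5*p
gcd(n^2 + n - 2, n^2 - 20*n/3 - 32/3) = 1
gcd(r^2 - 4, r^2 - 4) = r^2 - 4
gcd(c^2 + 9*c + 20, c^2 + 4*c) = c + 4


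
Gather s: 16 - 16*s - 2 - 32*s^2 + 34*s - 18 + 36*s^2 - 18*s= 4*s^2 - 4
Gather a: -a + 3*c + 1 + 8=-a + 3*c + 9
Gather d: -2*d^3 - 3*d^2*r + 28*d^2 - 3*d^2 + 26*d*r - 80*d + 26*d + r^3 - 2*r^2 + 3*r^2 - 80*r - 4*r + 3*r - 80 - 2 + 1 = -2*d^3 + d^2*(25 - 3*r) + d*(26*r - 54) + r^3 + r^2 - 81*r - 81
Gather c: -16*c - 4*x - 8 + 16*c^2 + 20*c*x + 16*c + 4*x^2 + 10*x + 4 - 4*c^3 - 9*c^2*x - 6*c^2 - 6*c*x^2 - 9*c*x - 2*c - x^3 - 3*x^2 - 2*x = -4*c^3 + c^2*(10 - 9*x) + c*(-6*x^2 + 11*x - 2) - x^3 + x^2 + 4*x - 4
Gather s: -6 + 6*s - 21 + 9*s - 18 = 15*s - 45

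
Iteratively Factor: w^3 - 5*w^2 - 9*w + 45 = (w - 5)*(w^2 - 9) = (w - 5)*(w + 3)*(w - 3)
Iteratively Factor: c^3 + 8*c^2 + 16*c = (c)*(c^2 + 8*c + 16) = c*(c + 4)*(c + 4)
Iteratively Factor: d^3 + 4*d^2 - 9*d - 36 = (d + 3)*(d^2 + d - 12) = (d + 3)*(d + 4)*(d - 3)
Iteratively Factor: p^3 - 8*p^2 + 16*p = (p - 4)*(p^2 - 4*p) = p*(p - 4)*(p - 4)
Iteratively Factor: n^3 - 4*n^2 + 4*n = (n - 2)*(n^2 - 2*n) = (n - 2)^2*(n)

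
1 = 1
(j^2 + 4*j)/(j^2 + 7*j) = (j + 4)/(j + 7)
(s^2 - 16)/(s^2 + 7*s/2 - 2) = 2*(s - 4)/(2*s - 1)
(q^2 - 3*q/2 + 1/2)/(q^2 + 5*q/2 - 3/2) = (q - 1)/(q + 3)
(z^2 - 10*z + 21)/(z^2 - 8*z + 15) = (z - 7)/(z - 5)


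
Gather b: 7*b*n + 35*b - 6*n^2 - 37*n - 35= b*(7*n + 35) - 6*n^2 - 37*n - 35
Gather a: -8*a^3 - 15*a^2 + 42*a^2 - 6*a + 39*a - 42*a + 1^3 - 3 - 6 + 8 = -8*a^3 + 27*a^2 - 9*a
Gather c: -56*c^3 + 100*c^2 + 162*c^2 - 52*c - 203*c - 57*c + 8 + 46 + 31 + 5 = -56*c^3 + 262*c^2 - 312*c + 90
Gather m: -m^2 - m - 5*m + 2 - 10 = -m^2 - 6*m - 8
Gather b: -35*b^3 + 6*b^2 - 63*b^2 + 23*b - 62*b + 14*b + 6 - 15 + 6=-35*b^3 - 57*b^2 - 25*b - 3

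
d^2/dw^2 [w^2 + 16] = 2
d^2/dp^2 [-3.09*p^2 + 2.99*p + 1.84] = -6.18000000000000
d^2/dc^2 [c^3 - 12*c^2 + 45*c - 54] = 6*c - 24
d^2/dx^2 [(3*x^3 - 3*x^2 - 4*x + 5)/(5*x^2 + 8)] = 2*(-220*x^3 + 735*x^2 + 1056*x - 392)/(125*x^6 + 600*x^4 + 960*x^2 + 512)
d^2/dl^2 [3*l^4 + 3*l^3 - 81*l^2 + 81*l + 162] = 36*l^2 + 18*l - 162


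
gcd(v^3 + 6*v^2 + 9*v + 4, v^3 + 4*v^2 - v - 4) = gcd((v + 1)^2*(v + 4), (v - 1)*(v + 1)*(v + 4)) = v^2 + 5*v + 4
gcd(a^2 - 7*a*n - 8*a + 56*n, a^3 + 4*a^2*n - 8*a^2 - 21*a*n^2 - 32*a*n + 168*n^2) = a - 8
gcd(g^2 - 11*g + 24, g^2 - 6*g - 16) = g - 8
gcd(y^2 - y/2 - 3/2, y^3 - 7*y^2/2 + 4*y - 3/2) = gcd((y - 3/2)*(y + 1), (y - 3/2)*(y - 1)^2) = y - 3/2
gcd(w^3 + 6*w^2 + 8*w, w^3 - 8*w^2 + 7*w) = w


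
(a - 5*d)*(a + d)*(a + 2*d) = a^3 - 2*a^2*d - 13*a*d^2 - 10*d^3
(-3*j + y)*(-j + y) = 3*j^2 - 4*j*y + y^2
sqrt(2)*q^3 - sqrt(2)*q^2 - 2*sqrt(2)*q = q*(q - 2)*(sqrt(2)*q + sqrt(2))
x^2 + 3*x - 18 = (x - 3)*(x + 6)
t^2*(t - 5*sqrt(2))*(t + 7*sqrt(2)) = t^4 + 2*sqrt(2)*t^3 - 70*t^2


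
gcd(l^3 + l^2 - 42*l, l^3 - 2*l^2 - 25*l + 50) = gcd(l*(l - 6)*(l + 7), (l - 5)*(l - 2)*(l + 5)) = 1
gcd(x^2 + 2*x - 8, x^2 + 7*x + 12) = x + 4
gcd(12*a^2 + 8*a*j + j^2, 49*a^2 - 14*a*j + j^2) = 1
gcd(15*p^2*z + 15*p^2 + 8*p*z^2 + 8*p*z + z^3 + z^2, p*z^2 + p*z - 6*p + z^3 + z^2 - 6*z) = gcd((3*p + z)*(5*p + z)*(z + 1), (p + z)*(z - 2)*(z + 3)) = 1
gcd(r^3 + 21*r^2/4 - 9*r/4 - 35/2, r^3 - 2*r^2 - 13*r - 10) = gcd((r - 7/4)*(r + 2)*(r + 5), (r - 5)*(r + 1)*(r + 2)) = r + 2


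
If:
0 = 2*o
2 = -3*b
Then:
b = -2/3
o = 0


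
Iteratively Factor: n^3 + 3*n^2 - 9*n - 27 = (n + 3)*(n^2 - 9) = (n + 3)^2*(n - 3)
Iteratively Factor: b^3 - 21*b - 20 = (b - 5)*(b^2 + 5*b + 4) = (b - 5)*(b + 4)*(b + 1)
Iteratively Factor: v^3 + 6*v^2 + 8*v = (v)*(v^2 + 6*v + 8) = v*(v + 4)*(v + 2)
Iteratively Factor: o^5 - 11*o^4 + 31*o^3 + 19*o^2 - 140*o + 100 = (o - 5)*(o^4 - 6*o^3 + o^2 + 24*o - 20) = (o - 5)*(o + 2)*(o^3 - 8*o^2 + 17*o - 10) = (o - 5)*(o - 2)*(o + 2)*(o^2 - 6*o + 5) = (o - 5)*(o - 2)*(o - 1)*(o + 2)*(o - 5)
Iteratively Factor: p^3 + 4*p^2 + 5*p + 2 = (p + 1)*(p^2 + 3*p + 2) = (p + 1)^2*(p + 2)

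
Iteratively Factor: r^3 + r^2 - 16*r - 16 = (r + 4)*(r^2 - 3*r - 4) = (r - 4)*(r + 4)*(r + 1)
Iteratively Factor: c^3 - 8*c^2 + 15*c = (c)*(c^2 - 8*c + 15) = c*(c - 5)*(c - 3)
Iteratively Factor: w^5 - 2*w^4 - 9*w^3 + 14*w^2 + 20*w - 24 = (w - 1)*(w^4 - w^3 - 10*w^2 + 4*w + 24) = (w - 1)*(w + 2)*(w^3 - 3*w^2 - 4*w + 12) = (w - 1)*(w + 2)^2*(w^2 - 5*w + 6) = (w - 3)*(w - 1)*(w + 2)^2*(w - 2)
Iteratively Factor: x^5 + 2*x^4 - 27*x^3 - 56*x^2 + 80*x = (x - 1)*(x^4 + 3*x^3 - 24*x^2 - 80*x) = x*(x - 1)*(x^3 + 3*x^2 - 24*x - 80) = x*(x - 5)*(x - 1)*(x^2 + 8*x + 16) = x*(x - 5)*(x - 1)*(x + 4)*(x + 4)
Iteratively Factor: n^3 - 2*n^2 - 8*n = (n)*(n^2 - 2*n - 8) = n*(n + 2)*(n - 4)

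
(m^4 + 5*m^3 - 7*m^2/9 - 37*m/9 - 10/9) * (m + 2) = m^5 + 7*m^4 + 83*m^3/9 - 17*m^2/3 - 28*m/3 - 20/9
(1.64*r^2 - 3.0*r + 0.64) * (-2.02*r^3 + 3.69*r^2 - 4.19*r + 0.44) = -3.3128*r^5 + 12.1116*r^4 - 19.2344*r^3 + 15.6532*r^2 - 4.0016*r + 0.2816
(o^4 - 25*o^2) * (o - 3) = o^5 - 3*o^4 - 25*o^3 + 75*o^2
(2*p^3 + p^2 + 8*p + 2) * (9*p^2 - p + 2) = 18*p^5 + 7*p^4 + 75*p^3 + 12*p^2 + 14*p + 4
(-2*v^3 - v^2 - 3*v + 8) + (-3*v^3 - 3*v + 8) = -5*v^3 - v^2 - 6*v + 16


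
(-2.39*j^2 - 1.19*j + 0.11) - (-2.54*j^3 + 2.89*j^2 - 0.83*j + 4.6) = 2.54*j^3 - 5.28*j^2 - 0.36*j - 4.49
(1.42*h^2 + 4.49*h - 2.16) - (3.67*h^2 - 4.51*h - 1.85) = -2.25*h^2 + 9.0*h - 0.31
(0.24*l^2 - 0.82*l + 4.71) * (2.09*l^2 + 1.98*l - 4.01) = 0.5016*l^4 - 1.2386*l^3 + 7.2579*l^2 + 12.614*l - 18.8871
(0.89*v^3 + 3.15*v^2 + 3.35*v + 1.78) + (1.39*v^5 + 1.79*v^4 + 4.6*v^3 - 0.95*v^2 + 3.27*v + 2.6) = 1.39*v^5 + 1.79*v^4 + 5.49*v^3 + 2.2*v^2 + 6.62*v + 4.38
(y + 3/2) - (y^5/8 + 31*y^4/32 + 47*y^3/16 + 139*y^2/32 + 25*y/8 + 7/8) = -y^5/8 - 31*y^4/32 - 47*y^3/16 - 139*y^2/32 - 17*y/8 + 5/8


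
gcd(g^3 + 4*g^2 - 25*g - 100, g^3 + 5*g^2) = g + 5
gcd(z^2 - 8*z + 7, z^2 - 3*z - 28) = z - 7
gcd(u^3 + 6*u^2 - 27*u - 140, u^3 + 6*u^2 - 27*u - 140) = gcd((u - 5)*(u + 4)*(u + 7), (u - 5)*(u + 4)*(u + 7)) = u^3 + 6*u^2 - 27*u - 140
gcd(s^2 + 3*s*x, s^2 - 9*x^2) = s + 3*x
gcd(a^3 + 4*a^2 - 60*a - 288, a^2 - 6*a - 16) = a - 8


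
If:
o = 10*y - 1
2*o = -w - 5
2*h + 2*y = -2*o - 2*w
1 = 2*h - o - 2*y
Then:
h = -8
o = -43/3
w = 71/3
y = -4/3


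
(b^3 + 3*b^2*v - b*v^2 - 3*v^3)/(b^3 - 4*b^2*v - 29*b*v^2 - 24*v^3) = (-b + v)/(-b + 8*v)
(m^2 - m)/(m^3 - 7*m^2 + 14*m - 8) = m/(m^2 - 6*m + 8)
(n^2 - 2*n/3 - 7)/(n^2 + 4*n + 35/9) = 3*(n - 3)/(3*n + 5)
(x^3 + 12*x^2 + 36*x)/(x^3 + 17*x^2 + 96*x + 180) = x/(x + 5)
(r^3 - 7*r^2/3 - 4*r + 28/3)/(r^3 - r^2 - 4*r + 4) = (r - 7/3)/(r - 1)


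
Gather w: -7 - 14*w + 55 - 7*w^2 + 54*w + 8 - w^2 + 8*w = -8*w^2 + 48*w + 56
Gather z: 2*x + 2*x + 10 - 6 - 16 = 4*x - 12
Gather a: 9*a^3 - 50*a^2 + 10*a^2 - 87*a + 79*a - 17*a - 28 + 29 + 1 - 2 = 9*a^3 - 40*a^2 - 25*a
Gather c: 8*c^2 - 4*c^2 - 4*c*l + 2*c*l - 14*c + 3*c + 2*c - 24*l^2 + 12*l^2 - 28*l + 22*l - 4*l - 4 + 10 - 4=4*c^2 + c*(-2*l - 9) - 12*l^2 - 10*l + 2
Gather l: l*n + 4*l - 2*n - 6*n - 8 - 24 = l*(n + 4) - 8*n - 32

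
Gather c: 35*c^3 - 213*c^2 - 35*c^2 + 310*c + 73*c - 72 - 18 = 35*c^3 - 248*c^2 + 383*c - 90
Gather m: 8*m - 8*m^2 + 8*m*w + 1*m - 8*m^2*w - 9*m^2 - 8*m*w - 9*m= m^2*(-8*w - 17)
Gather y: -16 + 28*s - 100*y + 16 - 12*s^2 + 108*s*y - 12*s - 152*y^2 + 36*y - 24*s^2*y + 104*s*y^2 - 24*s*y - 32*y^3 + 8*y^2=-12*s^2 + 16*s - 32*y^3 + y^2*(104*s - 144) + y*(-24*s^2 + 84*s - 64)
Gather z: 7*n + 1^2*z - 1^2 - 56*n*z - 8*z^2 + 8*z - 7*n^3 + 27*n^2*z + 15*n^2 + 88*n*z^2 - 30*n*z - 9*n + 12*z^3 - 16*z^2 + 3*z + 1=-7*n^3 + 15*n^2 - 2*n + 12*z^3 + z^2*(88*n - 24) + z*(27*n^2 - 86*n + 12)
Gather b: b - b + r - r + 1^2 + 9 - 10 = 0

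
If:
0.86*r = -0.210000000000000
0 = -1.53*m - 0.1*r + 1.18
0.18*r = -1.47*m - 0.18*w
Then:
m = 0.79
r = -0.24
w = -6.18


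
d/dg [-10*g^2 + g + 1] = 1 - 20*g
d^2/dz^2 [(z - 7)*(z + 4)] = 2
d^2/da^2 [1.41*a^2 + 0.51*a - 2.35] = 2.82000000000000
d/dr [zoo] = 0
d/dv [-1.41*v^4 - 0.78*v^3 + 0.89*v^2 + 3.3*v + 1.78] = -5.64*v^3 - 2.34*v^2 + 1.78*v + 3.3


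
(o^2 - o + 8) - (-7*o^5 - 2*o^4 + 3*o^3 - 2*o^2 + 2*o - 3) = 7*o^5 + 2*o^4 - 3*o^3 + 3*o^2 - 3*o + 11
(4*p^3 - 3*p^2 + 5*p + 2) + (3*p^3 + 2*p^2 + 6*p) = 7*p^3 - p^2 + 11*p + 2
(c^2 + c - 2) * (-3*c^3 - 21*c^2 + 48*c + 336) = -3*c^5 - 24*c^4 + 33*c^3 + 426*c^2 + 240*c - 672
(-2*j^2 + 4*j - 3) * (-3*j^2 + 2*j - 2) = 6*j^4 - 16*j^3 + 21*j^2 - 14*j + 6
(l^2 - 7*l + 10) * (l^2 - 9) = l^4 - 7*l^3 + l^2 + 63*l - 90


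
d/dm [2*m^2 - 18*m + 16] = 4*m - 18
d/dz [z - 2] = 1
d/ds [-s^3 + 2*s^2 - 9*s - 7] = -3*s^2 + 4*s - 9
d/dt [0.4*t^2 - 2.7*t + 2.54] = 0.8*t - 2.7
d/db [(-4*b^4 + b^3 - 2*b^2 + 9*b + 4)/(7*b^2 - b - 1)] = (-56*b^5 + 19*b^4 + 14*b^3 - 64*b^2 - 52*b - 5)/(49*b^4 - 14*b^3 - 13*b^2 + 2*b + 1)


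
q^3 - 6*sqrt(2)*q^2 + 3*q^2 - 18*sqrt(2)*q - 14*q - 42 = (q + 3)*(q - 7*sqrt(2))*(q + sqrt(2))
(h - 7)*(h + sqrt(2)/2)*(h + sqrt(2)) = h^3 - 7*h^2 + 3*sqrt(2)*h^2/2 - 21*sqrt(2)*h/2 + h - 7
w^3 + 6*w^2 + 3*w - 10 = (w - 1)*(w + 2)*(w + 5)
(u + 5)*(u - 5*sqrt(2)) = u^2 - 5*sqrt(2)*u + 5*u - 25*sqrt(2)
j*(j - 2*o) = j^2 - 2*j*o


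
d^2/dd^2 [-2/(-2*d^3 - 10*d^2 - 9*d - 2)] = 4*(-2*(3*d + 5)*(2*d^3 + 10*d^2 + 9*d + 2) + (6*d^2 + 20*d + 9)^2)/(2*d^3 + 10*d^2 + 9*d + 2)^3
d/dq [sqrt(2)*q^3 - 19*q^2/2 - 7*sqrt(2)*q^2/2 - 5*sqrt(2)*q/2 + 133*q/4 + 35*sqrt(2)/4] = 3*sqrt(2)*q^2 - 19*q - 7*sqrt(2)*q - 5*sqrt(2)/2 + 133/4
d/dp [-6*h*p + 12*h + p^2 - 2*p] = -6*h + 2*p - 2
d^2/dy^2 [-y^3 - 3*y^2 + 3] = -6*y - 6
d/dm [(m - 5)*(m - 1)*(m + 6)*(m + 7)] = 4*m^3 + 21*m^2 - 62*m - 187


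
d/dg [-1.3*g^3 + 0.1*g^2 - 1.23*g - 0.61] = -3.9*g^2 + 0.2*g - 1.23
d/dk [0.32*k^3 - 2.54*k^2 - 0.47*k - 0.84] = 0.96*k^2 - 5.08*k - 0.47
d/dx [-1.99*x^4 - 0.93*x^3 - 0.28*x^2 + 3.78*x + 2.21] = -7.96*x^3 - 2.79*x^2 - 0.56*x + 3.78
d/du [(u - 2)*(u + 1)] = 2*u - 1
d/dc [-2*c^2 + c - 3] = 1 - 4*c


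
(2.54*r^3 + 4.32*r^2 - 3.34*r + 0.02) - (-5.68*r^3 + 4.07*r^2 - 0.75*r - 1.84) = 8.22*r^3 + 0.25*r^2 - 2.59*r + 1.86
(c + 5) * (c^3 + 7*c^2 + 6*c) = c^4 + 12*c^3 + 41*c^2 + 30*c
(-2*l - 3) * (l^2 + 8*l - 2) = -2*l^3 - 19*l^2 - 20*l + 6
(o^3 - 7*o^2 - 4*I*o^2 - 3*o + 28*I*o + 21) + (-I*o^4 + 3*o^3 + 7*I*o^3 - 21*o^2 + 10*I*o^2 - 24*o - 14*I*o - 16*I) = -I*o^4 + 4*o^3 + 7*I*o^3 - 28*o^2 + 6*I*o^2 - 27*o + 14*I*o + 21 - 16*I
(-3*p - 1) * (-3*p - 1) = 9*p^2 + 6*p + 1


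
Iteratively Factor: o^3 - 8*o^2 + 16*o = (o - 4)*(o^2 - 4*o) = (o - 4)^2*(o)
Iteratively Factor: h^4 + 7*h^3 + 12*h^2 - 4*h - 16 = (h + 4)*(h^3 + 3*h^2 - 4) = (h + 2)*(h + 4)*(h^2 + h - 2) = (h - 1)*(h + 2)*(h + 4)*(h + 2)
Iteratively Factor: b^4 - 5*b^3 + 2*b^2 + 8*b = (b + 1)*(b^3 - 6*b^2 + 8*b) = b*(b + 1)*(b^2 - 6*b + 8) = b*(b - 4)*(b + 1)*(b - 2)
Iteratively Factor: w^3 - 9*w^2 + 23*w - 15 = (w - 3)*(w^2 - 6*w + 5) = (w - 5)*(w - 3)*(w - 1)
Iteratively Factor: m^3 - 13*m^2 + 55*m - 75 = (m - 3)*(m^2 - 10*m + 25) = (m - 5)*(m - 3)*(m - 5)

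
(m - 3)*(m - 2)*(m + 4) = m^3 - m^2 - 14*m + 24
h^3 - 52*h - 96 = (h - 8)*(h + 2)*(h + 6)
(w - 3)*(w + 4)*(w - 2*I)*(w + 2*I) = w^4 + w^3 - 8*w^2 + 4*w - 48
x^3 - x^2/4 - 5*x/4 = x*(x - 5/4)*(x + 1)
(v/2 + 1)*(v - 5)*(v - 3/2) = v^3/2 - 9*v^2/4 - 11*v/4 + 15/2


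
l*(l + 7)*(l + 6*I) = l^3 + 7*l^2 + 6*I*l^2 + 42*I*l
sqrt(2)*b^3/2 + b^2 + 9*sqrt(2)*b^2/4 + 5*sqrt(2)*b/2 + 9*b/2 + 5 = (b + 2)*(b + 5/2)*(sqrt(2)*b/2 + 1)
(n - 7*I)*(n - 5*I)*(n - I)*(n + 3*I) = n^4 - 10*I*n^3 - 8*n^2 - 106*I*n - 105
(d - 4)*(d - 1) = d^2 - 5*d + 4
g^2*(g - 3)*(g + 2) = g^4 - g^3 - 6*g^2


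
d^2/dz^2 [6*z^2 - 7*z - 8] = 12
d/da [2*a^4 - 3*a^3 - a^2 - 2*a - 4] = 8*a^3 - 9*a^2 - 2*a - 2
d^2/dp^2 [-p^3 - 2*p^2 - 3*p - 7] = -6*p - 4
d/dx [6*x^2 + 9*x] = 12*x + 9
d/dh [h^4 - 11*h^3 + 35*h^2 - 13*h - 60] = 4*h^3 - 33*h^2 + 70*h - 13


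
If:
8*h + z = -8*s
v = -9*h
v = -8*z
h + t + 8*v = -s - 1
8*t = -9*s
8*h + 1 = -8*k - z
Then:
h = 512/36279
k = -40951/290232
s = -584/36279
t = 73/4031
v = -512/4031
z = 64/4031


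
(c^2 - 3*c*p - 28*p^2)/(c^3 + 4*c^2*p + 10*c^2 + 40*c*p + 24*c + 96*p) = (c - 7*p)/(c^2 + 10*c + 24)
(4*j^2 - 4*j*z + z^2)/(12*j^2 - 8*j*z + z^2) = (-2*j + z)/(-6*j + z)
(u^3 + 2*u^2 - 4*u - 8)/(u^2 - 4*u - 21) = (-u^3 - 2*u^2 + 4*u + 8)/(-u^2 + 4*u + 21)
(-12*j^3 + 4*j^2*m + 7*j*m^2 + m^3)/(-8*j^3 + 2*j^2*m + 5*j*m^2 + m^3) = (6*j + m)/(4*j + m)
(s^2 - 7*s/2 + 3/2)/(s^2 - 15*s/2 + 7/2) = (s - 3)/(s - 7)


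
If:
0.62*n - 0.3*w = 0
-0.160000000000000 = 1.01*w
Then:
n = -0.08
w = -0.16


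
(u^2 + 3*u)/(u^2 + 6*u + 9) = u/(u + 3)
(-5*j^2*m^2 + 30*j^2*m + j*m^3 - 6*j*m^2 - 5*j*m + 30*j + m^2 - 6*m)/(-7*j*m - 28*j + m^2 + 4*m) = (5*j^2*m^2 - 30*j^2*m - j*m^3 + 6*j*m^2 + 5*j*m - 30*j - m^2 + 6*m)/(7*j*m + 28*j - m^2 - 4*m)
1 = 1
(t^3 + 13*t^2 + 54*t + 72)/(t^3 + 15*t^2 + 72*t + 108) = (t + 4)/(t + 6)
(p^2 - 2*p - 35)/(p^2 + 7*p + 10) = (p - 7)/(p + 2)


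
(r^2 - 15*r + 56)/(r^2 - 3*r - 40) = (r - 7)/(r + 5)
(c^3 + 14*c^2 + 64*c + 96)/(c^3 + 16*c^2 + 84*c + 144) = (c + 4)/(c + 6)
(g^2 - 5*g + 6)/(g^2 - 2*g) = (g - 3)/g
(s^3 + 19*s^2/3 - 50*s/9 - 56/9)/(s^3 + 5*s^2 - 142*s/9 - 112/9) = (3*s - 4)/(3*s - 8)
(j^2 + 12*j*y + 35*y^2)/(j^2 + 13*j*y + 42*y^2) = (j + 5*y)/(j + 6*y)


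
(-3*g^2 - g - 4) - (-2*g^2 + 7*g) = -g^2 - 8*g - 4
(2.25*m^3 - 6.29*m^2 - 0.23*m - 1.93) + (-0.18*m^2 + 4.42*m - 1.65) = 2.25*m^3 - 6.47*m^2 + 4.19*m - 3.58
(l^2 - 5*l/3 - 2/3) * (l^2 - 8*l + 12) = l^4 - 29*l^3/3 + 74*l^2/3 - 44*l/3 - 8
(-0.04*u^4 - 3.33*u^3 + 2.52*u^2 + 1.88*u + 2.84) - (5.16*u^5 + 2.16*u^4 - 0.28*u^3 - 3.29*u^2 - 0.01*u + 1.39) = -5.16*u^5 - 2.2*u^4 - 3.05*u^3 + 5.81*u^2 + 1.89*u + 1.45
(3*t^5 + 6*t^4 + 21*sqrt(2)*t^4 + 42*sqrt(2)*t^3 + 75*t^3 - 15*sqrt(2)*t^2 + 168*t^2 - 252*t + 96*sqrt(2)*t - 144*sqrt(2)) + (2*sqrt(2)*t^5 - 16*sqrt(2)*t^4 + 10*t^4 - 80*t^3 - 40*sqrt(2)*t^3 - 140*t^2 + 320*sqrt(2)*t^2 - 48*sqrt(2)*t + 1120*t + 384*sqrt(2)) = 2*sqrt(2)*t^5 + 3*t^5 + 5*sqrt(2)*t^4 + 16*t^4 - 5*t^3 + 2*sqrt(2)*t^3 + 28*t^2 + 305*sqrt(2)*t^2 + 48*sqrt(2)*t + 868*t + 240*sqrt(2)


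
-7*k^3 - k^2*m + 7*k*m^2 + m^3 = (-k + m)*(k + m)*(7*k + m)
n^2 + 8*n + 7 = (n + 1)*(n + 7)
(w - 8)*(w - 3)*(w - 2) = w^3 - 13*w^2 + 46*w - 48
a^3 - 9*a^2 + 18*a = a*(a - 6)*(a - 3)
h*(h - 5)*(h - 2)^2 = h^4 - 9*h^3 + 24*h^2 - 20*h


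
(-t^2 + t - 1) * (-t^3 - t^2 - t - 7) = t^5 + t^3 + 7*t^2 - 6*t + 7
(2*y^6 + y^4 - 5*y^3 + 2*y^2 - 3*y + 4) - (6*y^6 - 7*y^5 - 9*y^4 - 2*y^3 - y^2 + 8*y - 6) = -4*y^6 + 7*y^5 + 10*y^4 - 3*y^3 + 3*y^2 - 11*y + 10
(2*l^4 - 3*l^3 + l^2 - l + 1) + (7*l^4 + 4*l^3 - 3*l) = 9*l^4 + l^3 + l^2 - 4*l + 1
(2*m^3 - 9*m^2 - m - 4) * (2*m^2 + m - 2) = 4*m^5 - 16*m^4 - 15*m^3 + 9*m^2 - 2*m + 8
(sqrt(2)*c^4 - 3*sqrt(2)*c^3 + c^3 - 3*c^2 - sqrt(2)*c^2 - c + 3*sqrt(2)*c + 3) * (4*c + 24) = 4*sqrt(2)*c^5 + 4*c^4 + 12*sqrt(2)*c^4 - 76*sqrt(2)*c^3 + 12*c^3 - 76*c^2 - 12*sqrt(2)*c^2 - 12*c + 72*sqrt(2)*c + 72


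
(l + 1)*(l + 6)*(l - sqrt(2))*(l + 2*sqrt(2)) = l^4 + sqrt(2)*l^3 + 7*l^3 + 2*l^2 + 7*sqrt(2)*l^2 - 28*l + 6*sqrt(2)*l - 24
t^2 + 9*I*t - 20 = (t + 4*I)*(t + 5*I)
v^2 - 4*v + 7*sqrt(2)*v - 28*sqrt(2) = (v - 4)*(v + 7*sqrt(2))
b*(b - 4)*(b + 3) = b^3 - b^2 - 12*b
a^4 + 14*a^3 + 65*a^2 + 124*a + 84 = (a + 2)^2*(a + 3)*(a + 7)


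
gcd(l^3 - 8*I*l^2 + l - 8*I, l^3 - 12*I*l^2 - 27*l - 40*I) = l^2 - 7*I*l + 8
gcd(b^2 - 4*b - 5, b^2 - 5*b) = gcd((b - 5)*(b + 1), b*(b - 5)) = b - 5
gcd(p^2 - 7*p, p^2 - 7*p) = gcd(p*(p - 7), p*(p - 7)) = p^2 - 7*p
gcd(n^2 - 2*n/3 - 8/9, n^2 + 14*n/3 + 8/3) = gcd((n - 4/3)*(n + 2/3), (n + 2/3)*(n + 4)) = n + 2/3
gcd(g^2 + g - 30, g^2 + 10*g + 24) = g + 6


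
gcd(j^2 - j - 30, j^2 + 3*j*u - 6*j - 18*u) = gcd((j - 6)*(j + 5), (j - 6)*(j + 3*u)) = j - 6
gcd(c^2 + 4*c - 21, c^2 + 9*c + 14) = c + 7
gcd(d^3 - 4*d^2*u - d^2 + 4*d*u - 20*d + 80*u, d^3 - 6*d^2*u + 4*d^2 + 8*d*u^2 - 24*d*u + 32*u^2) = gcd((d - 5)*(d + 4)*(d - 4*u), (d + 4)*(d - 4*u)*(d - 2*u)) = -d^2 + 4*d*u - 4*d + 16*u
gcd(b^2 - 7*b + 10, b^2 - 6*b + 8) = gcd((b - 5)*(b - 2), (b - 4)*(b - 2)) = b - 2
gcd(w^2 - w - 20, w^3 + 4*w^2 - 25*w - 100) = w^2 - w - 20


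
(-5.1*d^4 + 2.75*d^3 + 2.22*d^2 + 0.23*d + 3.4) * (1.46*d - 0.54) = -7.446*d^5 + 6.769*d^4 + 1.7562*d^3 - 0.863*d^2 + 4.8398*d - 1.836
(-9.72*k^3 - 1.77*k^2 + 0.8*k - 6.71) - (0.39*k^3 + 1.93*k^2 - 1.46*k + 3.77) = -10.11*k^3 - 3.7*k^2 + 2.26*k - 10.48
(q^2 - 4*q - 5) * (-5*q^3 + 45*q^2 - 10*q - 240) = -5*q^5 + 65*q^4 - 165*q^3 - 425*q^2 + 1010*q + 1200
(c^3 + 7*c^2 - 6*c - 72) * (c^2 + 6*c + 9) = c^5 + 13*c^4 + 45*c^3 - 45*c^2 - 486*c - 648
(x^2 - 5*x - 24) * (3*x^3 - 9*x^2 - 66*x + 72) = 3*x^5 - 24*x^4 - 93*x^3 + 618*x^2 + 1224*x - 1728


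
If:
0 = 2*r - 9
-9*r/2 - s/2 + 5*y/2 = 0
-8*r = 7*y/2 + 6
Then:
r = 9/2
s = -201/2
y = -12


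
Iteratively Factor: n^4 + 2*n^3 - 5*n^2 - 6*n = (n + 3)*(n^3 - n^2 - 2*n) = (n + 1)*(n + 3)*(n^2 - 2*n) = n*(n + 1)*(n + 3)*(n - 2)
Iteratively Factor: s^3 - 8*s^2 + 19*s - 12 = (s - 3)*(s^2 - 5*s + 4) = (s - 4)*(s - 3)*(s - 1)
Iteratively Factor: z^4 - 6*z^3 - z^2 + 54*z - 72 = (z - 3)*(z^3 - 3*z^2 - 10*z + 24) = (z - 4)*(z - 3)*(z^2 + z - 6) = (z - 4)*(z - 3)*(z - 2)*(z + 3)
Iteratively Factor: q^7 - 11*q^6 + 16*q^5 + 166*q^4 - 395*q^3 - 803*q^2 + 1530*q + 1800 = (q - 4)*(q^6 - 7*q^5 - 12*q^4 + 118*q^3 + 77*q^2 - 495*q - 450) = (q - 4)*(q + 2)*(q^5 - 9*q^4 + 6*q^3 + 106*q^2 - 135*q - 225) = (q - 4)*(q + 2)*(q + 3)*(q^4 - 12*q^3 + 42*q^2 - 20*q - 75) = (q - 4)*(q - 3)*(q + 2)*(q + 3)*(q^3 - 9*q^2 + 15*q + 25) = (q - 5)*(q - 4)*(q - 3)*(q + 2)*(q + 3)*(q^2 - 4*q - 5) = (q - 5)*(q - 4)*(q - 3)*(q + 1)*(q + 2)*(q + 3)*(q - 5)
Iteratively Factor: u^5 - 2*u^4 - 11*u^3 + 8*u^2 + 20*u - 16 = (u - 1)*(u^4 - u^3 - 12*u^2 - 4*u + 16) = (u - 1)*(u + 2)*(u^3 - 3*u^2 - 6*u + 8) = (u - 1)*(u + 2)^2*(u^2 - 5*u + 4) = (u - 1)^2*(u + 2)^2*(u - 4)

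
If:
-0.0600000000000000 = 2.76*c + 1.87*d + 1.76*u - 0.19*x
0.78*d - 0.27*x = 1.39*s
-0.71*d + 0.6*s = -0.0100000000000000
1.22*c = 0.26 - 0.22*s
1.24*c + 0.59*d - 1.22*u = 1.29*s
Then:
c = 1.65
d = -6.74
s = -7.99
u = 6.87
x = 21.68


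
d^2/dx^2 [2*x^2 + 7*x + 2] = 4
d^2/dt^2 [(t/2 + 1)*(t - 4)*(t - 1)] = 3*t - 3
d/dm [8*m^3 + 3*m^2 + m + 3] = 24*m^2 + 6*m + 1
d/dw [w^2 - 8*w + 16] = 2*w - 8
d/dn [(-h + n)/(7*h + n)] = 8*h/(7*h + n)^2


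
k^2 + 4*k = k*(k + 4)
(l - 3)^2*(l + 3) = l^3 - 3*l^2 - 9*l + 27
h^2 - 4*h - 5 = (h - 5)*(h + 1)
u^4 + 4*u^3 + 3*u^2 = u^2*(u + 1)*(u + 3)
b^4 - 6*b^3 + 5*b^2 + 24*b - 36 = (b - 3)^2*(b - 2)*(b + 2)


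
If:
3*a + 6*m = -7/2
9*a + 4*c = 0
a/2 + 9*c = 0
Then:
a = 0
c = 0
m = -7/12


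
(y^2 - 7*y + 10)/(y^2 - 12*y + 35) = (y - 2)/(y - 7)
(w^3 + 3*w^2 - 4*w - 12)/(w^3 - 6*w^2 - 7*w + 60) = (w^2 - 4)/(w^2 - 9*w + 20)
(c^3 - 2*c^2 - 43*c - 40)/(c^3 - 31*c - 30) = (c - 8)/(c - 6)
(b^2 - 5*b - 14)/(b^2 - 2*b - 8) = (b - 7)/(b - 4)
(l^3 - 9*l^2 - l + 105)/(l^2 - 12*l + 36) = (l^3 - 9*l^2 - l + 105)/(l^2 - 12*l + 36)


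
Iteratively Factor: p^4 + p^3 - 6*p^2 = (p)*(p^3 + p^2 - 6*p) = p*(p + 3)*(p^2 - 2*p) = p*(p - 2)*(p + 3)*(p)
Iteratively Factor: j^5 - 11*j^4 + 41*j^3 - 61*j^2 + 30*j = (j)*(j^4 - 11*j^3 + 41*j^2 - 61*j + 30) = j*(j - 1)*(j^3 - 10*j^2 + 31*j - 30) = j*(j - 2)*(j - 1)*(j^2 - 8*j + 15) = j*(j - 5)*(j - 2)*(j - 1)*(j - 3)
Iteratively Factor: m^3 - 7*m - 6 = (m + 1)*(m^2 - m - 6) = (m - 3)*(m + 1)*(m + 2)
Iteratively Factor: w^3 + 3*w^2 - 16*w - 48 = (w - 4)*(w^2 + 7*w + 12) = (w - 4)*(w + 3)*(w + 4)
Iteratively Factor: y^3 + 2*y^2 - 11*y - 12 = (y + 1)*(y^2 + y - 12) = (y + 1)*(y + 4)*(y - 3)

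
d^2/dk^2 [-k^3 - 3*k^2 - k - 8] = -6*k - 6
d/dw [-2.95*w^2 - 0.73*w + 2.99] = -5.9*w - 0.73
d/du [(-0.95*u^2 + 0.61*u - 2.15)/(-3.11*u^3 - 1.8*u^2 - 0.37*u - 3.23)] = (-2.9545*u^4 + 3.7942*u^3 - 18.61*u^2 - 1.603*u - 2.7658)/(9.6721*u^6 + 11.196*u^5 + 5.5414*u^4 + 21.4226*u^3 + 11.7649*u^2 + 2.3902*u + 10.4329)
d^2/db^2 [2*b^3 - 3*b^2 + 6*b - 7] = 12*b - 6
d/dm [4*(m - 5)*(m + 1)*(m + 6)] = 12*m^2 + 16*m - 116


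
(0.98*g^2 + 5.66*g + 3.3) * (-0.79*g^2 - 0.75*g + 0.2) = -0.7742*g^4 - 5.2064*g^3 - 6.656*g^2 - 1.343*g + 0.66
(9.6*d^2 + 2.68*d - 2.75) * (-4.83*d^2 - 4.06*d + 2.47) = -46.368*d^4 - 51.9204*d^3 + 26.1137*d^2 + 17.7846*d - 6.7925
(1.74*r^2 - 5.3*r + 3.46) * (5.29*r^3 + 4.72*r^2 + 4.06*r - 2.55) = 9.2046*r^5 - 19.8242*r^4 + 0.351800000000001*r^3 - 9.6238*r^2 + 27.5626*r - 8.823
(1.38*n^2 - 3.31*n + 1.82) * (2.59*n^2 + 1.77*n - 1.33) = 3.5742*n^4 - 6.1303*n^3 - 2.9803*n^2 + 7.6237*n - 2.4206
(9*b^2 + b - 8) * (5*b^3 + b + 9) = 45*b^5 + 5*b^4 - 31*b^3 + 82*b^2 + b - 72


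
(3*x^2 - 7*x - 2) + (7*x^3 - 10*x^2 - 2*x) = 7*x^3 - 7*x^2 - 9*x - 2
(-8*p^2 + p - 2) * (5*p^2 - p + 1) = -40*p^4 + 13*p^3 - 19*p^2 + 3*p - 2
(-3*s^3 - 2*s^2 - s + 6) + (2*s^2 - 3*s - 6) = -3*s^3 - 4*s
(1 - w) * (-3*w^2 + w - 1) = 3*w^3 - 4*w^2 + 2*w - 1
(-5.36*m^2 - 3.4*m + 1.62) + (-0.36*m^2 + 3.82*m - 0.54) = -5.72*m^2 + 0.42*m + 1.08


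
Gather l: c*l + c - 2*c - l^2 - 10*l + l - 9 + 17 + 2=-c - l^2 + l*(c - 9) + 10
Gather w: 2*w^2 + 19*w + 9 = 2*w^2 + 19*w + 9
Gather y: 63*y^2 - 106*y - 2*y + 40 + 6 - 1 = 63*y^2 - 108*y + 45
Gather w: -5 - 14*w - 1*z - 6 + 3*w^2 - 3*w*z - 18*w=3*w^2 + w*(-3*z - 32) - z - 11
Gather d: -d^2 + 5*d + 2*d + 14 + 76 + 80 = -d^2 + 7*d + 170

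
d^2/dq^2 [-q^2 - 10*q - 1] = -2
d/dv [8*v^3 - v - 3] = 24*v^2 - 1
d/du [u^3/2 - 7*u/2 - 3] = 3*u^2/2 - 7/2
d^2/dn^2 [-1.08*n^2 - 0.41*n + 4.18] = -2.16000000000000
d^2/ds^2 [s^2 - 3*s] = 2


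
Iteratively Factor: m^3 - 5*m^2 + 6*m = (m - 3)*(m^2 - 2*m) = (m - 3)*(m - 2)*(m)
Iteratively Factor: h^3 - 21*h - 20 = (h - 5)*(h^2 + 5*h + 4) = (h - 5)*(h + 1)*(h + 4)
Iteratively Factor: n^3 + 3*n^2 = (n + 3)*(n^2) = n*(n + 3)*(n)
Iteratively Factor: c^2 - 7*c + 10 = (c - 5)*(c - 2)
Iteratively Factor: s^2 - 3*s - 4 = (s + 1)*(s - 4)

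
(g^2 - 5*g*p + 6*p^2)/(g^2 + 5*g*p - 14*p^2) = (g - 3*p)/(g + 7*p)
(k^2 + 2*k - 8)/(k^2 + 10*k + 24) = (k - 2)/(k + 6)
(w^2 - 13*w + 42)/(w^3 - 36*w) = (w - 7)/(w*(w + 6))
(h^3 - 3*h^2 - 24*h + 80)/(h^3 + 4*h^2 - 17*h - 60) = (h - 4)/(h + 3)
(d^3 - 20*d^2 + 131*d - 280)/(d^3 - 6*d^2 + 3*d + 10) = (d^2 - 15*d + 56)/(d^2 - d - 2)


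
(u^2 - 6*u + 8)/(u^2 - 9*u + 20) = (u - 2)/(u - 5)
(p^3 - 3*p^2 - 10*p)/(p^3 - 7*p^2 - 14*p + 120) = p*(p + 2)/(p^2 - 2*p - 24)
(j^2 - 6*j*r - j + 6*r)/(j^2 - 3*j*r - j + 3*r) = (-j + 6*r)/(-j + 3*r)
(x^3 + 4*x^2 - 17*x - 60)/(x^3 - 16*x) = (x^2 + 8*x + 15)/(x*(x + 4))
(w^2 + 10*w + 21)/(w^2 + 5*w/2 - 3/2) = 2*(w + 7)/(2*w - 1)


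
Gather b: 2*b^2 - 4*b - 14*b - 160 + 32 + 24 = 2*b^2 - 18*b - 104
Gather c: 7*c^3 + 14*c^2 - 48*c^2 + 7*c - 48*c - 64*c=7*c^3 - 34*c^2 - 105*c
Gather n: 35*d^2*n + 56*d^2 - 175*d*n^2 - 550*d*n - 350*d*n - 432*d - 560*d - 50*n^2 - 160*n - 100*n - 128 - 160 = 56*d^2 - 992*d + n^2*(-175*d - 50) + n*(35*d^2 - 900*d - 260) - 288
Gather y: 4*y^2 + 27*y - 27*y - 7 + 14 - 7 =4*y^2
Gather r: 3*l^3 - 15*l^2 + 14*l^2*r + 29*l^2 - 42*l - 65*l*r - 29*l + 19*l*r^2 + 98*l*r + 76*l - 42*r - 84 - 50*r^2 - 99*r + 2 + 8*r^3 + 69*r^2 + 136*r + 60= 3*l^3 + 14*l^2 + 5*l + 8*r^3 + r^2*(19*l + 19) + r*(14*l^2 + 33*l - 5) - 22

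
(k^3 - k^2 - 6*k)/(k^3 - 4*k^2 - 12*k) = (k - 3)/(k - 6)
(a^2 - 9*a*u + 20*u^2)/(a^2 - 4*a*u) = (a - 5*u)/a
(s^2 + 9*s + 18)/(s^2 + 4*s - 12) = (s + 3)/(s - 2)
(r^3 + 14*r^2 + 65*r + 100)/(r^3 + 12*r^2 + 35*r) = (r^2 + 9*r + 20)/(r*(r + 7))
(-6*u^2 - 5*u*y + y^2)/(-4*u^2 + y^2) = (6*u^2 + 5*u*y - y^2)/(4*u^2 - y^2)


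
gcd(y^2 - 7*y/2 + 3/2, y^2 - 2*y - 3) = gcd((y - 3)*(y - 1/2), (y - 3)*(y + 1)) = y - 3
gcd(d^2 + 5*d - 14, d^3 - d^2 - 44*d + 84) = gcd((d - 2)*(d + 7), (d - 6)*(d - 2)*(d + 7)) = d^2 + 5*d - 14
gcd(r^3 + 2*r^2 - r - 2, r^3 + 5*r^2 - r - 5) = r^2 - 1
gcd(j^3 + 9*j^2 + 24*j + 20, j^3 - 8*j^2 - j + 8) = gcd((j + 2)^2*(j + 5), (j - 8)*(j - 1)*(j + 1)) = 1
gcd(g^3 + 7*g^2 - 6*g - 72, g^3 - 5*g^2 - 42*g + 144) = g^2 + 3*g - 18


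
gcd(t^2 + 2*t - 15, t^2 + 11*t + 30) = t + 5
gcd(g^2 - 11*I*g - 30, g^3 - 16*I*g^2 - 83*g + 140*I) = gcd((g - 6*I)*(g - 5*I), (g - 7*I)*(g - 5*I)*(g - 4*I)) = g - 5*I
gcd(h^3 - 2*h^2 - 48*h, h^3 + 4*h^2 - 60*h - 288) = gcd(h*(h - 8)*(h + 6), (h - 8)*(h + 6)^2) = h^2 - 2*h - 48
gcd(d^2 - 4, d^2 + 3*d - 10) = d - 2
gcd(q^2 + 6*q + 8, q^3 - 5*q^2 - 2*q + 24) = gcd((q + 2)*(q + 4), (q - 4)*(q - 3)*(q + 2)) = q + 2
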